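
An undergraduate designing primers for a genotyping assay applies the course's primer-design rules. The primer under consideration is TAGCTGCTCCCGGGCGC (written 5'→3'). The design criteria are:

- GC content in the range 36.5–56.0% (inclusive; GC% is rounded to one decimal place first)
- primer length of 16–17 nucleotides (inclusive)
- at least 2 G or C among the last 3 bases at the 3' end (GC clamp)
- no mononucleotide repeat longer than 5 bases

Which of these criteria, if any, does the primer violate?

Fails: GC content.

Base counts: A=1, T=3, G=6, C=7 (length 17).
GC content: GC 13/17 = 76.5%, outside 36.5–56.0% ✗
length: length 17 ✓
GC clamp: 3' end CGC has 3 G/C ✓
homopolymer run: longest run = 3 ✓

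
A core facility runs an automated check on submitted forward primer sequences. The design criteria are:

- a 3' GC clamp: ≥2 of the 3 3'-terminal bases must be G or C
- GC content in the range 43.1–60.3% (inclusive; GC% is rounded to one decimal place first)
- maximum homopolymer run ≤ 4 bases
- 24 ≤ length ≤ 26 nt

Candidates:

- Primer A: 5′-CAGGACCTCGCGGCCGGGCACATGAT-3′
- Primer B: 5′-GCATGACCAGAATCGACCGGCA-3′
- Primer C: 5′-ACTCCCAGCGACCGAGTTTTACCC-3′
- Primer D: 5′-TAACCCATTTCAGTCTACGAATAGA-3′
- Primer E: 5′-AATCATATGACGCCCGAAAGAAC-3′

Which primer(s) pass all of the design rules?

Primer A (26 nt, A=5 T=3 G=9 C=9): 3' end GAT has 1 G/C, need ≥2 ✗; GC 18/26 = 69.2%, outside 43.1–60.3% ✗; longest run = 3 ✓; length 26 ✓ — fails.
Primer B (22 nt, A=7 T=2 G=6 C=7): 3' end GCA has 2 G/C ✓; GC 13/22 = 59.1% ✓; longest run = 2 ✓; length 22, outside 24–26 ✗ — fails.
Primer C (24 nt, A=5 T=5 G=4 C=10): 3' end CCC has 3 G/C ✓; GC 14/24 = 58.3% ✓; longest run = 4 ✓; length 24 ✓ — passes.
Primer D (25 nt, A=9 T=7 G=3 C=6): 3' end AGA has 1 G/C, need ≥2 ✗; GC 9/25 = 36.0%, outside 43.1–60.3% ✗; longest run = 3 ✓; length 25 ✓ — fails.
Primer E (23 nt, A=10 T=3 G=4 C=6): 3' end AAC has 1 G/C, need ≥2 ✗; GC 10/23 = 43.5% ✓; longest run = 3 ✓; length 23, outside 24–26 ✗ — fails.

Primer C only.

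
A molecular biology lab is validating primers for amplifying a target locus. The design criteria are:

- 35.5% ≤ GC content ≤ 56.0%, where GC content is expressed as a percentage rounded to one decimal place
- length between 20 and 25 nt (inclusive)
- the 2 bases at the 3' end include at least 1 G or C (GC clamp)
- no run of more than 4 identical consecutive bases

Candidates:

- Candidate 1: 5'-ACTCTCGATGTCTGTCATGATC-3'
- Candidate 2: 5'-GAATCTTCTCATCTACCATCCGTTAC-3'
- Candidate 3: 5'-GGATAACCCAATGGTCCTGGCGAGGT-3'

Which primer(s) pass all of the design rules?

Candidate 1 (22 nt, A=4 T=8 G=4 C=6): GC 10/22 = 45.5% ✓; length 22 ✓; 3' end TC has 1 G/C ✓; longest run = 1 ✓ — passes.
Candidate 2 (26 nt, A=6 T=9 G=2 C=9): GC 11/26 = 42.3% ✓; length 26, outside 20–25 ✗; 3' end AC has 1 G/C ✓; longest run = 2 ✓ — fails.
Candidate 3 (26 nt, A=6 T=5 G=9 C=6): GC 15/26 = 57.7%, outside 35.5–56.0% ✗; length 26, outside 20–25 ✗; 3' end GT has 1 G/C ✓; longest run = 3 ✓ — fails.

Candidate 1 only.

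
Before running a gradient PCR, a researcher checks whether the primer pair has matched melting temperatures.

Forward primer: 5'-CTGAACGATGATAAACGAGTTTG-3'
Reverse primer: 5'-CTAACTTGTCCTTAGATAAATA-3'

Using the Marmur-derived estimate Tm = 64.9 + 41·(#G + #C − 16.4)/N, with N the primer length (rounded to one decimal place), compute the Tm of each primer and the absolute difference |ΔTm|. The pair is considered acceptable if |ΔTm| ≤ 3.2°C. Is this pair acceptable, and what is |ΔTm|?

Forward: G+C = 9, N = 23 → Tm = 64.9 + 41·(9 − 16.4)/23 = 51.7°C.
Reverse: G+C = 6, N = 22 → Tm = 64.9 + 41·(6 − 16.4)/22 = 45.5°C.
|ΔTm| = |51.7 − 45.5| = 6.2°C, > 3.2°C.

|ΔTm| = 6.2°C; the pair is not acceptable.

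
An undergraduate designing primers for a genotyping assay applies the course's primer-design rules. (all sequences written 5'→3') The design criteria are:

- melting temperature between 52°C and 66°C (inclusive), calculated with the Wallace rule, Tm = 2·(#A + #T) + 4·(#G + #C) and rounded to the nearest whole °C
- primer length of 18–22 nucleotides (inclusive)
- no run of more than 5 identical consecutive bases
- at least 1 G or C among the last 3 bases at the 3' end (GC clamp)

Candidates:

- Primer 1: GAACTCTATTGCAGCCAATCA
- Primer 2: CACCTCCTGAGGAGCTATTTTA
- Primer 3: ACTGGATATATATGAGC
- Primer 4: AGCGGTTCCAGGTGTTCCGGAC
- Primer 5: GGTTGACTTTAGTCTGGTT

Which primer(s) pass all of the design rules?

Primer 1 and Primer 5.

Primer 1 (21 nt, A=7 T=5 G=3 C=6): Tm = 2·12 + 4·9 = 60°C ✓; length 21 ✓; longest run = 2 ✓; 3' end TCA has 1 G/C ✓ — passes.
Primer 2 (22 nt, A=5 T=7 G=4 C=6): Tm = 2·12 + 4·10 = 64°C ✓; length 22 ✓; longest run = 4 ✓; 3' end TTA has 0 G/C, need ≥1 ✗ — fails.
Primer 3 (17 nt, A=6 T=5 G=4 C=2): Tm = 2·11 + 4·6 = 46°C, outside 52–66°C ✗; length 17, outside 18–22 ✗; longest run = 2 ✓; 3' end AGC has 2 G/C ✓ — fails.
Primer 4 (22 nt, A=3 T=5 G=8 C=6): Tm = 2·8 + 4·14 = 72°C, outside 52–66°C ✗; length 22 ✓; longest run = 2 ✓; 3' end GAC has 2 G/C ✓ — fails.
Primer 5 (19 nt, A=2 T=9 G=6 C=2): Tm = 2·11 + 4·8 = 54°C ✓; length 19 ✓; longest run = 3 ✓; 3' end GTT has 1 G/C ✓ — passes.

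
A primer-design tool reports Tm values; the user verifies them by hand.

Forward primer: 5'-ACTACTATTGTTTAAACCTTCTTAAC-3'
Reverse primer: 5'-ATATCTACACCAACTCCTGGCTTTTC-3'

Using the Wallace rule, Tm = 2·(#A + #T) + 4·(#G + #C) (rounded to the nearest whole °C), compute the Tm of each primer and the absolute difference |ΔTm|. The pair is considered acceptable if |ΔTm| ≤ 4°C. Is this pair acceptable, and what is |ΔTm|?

|ΔTm| = 8°C; the pair is not acceptable.

Forward: A=8 T=11 G=1 C=6 → Tm = 2·19 + 4·7 = 66°C.
Reverse: A=6 T=9 G=2 C=9 → Tm = 2·15 + 4·11 = 74°C.
|ΔTm| = |66 − 74| = 8°C, > 4°C.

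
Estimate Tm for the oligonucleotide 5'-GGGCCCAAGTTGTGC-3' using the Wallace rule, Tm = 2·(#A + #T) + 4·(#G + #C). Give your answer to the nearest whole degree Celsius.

50°C

Base counts: A=2, T=3, G=6, C=4 (length 15).
Tm = 2·(2+3) + 4·(6+4) = 2·5 + 4·10 = 10 + 40 = 50°C.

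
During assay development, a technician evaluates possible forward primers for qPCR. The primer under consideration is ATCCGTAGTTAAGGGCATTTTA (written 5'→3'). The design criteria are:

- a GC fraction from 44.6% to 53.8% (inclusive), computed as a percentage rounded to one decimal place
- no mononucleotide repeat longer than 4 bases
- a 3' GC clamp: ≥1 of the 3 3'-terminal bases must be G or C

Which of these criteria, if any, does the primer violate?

Base counts: A=6, T=8, G=5, C=3 (length 22).
GC content: GC 8/22 = 36.4%, outside 44.6–53.8% ✗
homopolymer run: longest run = 4 ✓
GC clamp: 3' end TTA has 0 G/C, need ≥1 ✗

Fails: GC content, GC clamp.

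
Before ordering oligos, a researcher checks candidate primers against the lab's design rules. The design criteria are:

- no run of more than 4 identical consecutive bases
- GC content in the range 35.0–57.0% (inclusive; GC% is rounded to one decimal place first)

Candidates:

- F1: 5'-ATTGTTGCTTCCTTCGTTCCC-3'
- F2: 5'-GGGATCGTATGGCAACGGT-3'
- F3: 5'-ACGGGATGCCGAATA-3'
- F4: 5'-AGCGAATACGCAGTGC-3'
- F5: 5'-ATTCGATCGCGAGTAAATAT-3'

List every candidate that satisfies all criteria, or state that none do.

F1, F3, F4 and F5.

F1 (21 nt, A=1 T=10 G=3 C=7): longest run = 3 ✓; GC 10/21 = 47.6% ✓ — passes.
F2 (19 nt, A=4 T=4 G=8 C=3): longest run = 3 ✓; GC 11/19 = 57.9%, outside 35.0–57.0% ✗ — fails.
F3 (15 nt, A=5 T=2 G=5 C=3): longest run = 3 ✓; GC 8/15 = 53.3% ✓ — passes.
F4 (16 nt, A=5 T=2 G=5 C=4): longest run = 2 ✓; GC 9/16 = 56.3% ✓ — passes.
F5 (20 nt, A=7 T=6 G=4 C=3): longest run = 3 ✓; GC 7/20 = 35.0% ✓ — passes.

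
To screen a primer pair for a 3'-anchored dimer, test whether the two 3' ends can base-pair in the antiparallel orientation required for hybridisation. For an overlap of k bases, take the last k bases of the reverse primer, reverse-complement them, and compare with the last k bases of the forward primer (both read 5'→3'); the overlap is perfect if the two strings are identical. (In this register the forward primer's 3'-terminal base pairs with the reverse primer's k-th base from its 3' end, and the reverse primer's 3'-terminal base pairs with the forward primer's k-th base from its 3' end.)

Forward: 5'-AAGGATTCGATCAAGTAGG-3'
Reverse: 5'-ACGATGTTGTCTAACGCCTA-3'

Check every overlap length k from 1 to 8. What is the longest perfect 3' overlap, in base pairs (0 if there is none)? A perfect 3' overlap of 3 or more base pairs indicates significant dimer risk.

Last 8 bases (5'→3') — forward …CAAGTAGG, reverse …AACGCCTA.
Reverse complement of the reverse primer's last 8 bases: TAGGCGTT; its first k bases are the reverse complement of the reverse primer's last k bases, so a perfect k-base overlap needs the forward primer's last k bases to equal them.
Comparing (forward last k vs required): k=1: G vs T ✗; k=2: GG vs TA ✗; k=3: AGG vs TAG ✗; k=4: TAGG vs TAGG ✓; k=5: GTAGG vs TAGGC ✗; k=6: AGTAGG vs TAGGCG ✗; k=7: AAGTAGG vs TAGGCGT ✗; k=8: CAAGTAGG vs TAGGCGTT ✗.
Only k = 4 is perfect, so the longest perfect 3' overlap is 4.

Longest perfect overlap: 4 complementary base pairs; significant dimer risk (threshold 3).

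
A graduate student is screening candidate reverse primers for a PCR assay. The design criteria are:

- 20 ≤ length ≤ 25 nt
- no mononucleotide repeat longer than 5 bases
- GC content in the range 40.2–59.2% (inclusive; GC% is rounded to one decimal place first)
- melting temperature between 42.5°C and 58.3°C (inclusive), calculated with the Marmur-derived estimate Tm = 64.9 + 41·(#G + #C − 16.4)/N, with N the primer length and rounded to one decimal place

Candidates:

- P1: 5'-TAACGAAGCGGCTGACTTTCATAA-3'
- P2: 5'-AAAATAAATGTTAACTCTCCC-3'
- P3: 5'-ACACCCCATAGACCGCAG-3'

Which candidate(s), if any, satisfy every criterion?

P1 only.

P1 (24 nt, A=8 T=6 G=5 C=5): length 24 ✓; longest run = 3 ✓; GC 10/24 = 41.7% ✓; Tm = 64.9 + 41·(10 − 16.4)/24 = 54.0°C ✓ — passes.
P2 (21 nt, A=9 T=6 G=1 C=5): length 21 ✓; longest run = 4 ✓; GC 6/21 = 28.6%, outside 40.2–59.2% ✗; Tm = 64.9 + 41·(6 − 16.4)/21 = 44.6°C ✓ — fails.
P3 (18 nt, A=6 T=1 G=3 C=8): length 18, outside 20–25 ✗; longest run = 4 ✓; GC 11/18 = 61.1%, outside 40.2–59.2% ✗; Tm = 64.9 + 41·(11 − 16.4)/18 = 52.6°C ✓ — fails.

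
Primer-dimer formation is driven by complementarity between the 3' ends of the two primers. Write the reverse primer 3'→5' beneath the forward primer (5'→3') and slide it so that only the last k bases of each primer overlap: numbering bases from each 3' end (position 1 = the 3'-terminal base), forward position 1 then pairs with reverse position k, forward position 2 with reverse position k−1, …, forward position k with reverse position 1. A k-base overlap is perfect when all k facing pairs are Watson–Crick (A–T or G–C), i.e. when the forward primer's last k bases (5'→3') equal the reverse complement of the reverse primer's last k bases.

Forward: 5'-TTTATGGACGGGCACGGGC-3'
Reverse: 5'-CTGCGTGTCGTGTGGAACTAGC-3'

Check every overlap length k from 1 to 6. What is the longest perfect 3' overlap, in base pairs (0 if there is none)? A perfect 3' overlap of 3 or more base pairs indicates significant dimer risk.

Last 6 bases (5'→3') — forward …ACGGGC, reverse …ACTAGC.
Reverse complement of the reverse primer's last 6 bases: GCTAGT; its first k bases are the reverse complement of the reverse primer's last k bases, so a perfect k-base overlap needs the forward primer's last k bases to equal them.
Comparing (forward last k vs required): k=1: C vs G ✗; k=2: GC vs GC ✓; k=3: GGC vs GCT ✗; k=4: GGGC vs GCTA ✗; k=5: CGGGC vs GCTAG ✗; k=6: ACGGGC vs GCTAGT ✗.
Only k = 2 is perfect, so the longest perfect 3' overlap is 2.

Longest perfect overlap: 2 complementary base pairs; below the dimer-risk threshold (threshold 3).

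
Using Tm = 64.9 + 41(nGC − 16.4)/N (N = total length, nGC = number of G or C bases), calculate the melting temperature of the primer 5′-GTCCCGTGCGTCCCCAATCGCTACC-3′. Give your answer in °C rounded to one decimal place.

65.9°C

Base counts: A=3, T=5, G=5, C=12; G+C = 17, N = 25.
Tm = 64.9 + 41·(17 − 16.4)/25 = 64.9 + 24.60/25 = 65.9°C.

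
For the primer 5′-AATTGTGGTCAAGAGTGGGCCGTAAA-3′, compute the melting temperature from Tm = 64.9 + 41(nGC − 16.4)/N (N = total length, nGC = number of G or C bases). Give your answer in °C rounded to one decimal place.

58.0°C

Base counts: A=8, T=6, G=9, C=3; G+C = 12, N = 26.
Tm = 64.9 + 41·(12 − 16.4)/26 = 64.9 + -180.40/26 = 58.0°C.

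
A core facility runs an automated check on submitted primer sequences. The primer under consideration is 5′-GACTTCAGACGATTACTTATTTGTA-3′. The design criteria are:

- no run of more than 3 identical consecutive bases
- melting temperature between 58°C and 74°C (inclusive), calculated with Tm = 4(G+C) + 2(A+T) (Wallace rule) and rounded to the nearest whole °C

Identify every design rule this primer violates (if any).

Meets all criteria.

Base counts: A=7, T=10, G=4, C=4 (length 25).
homopolymer run: longest run = 3 ✓
Tm: Tm = 2·17 + 4·8 = 66°C ✓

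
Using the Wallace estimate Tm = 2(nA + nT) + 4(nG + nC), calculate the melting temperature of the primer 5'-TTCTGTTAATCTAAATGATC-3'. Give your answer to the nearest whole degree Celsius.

50°C

Base counts: A=6, T=9, G=2, C=3 (length 20).
Tm = 2·(6+9) + 4·(2+3) = 2·15 + 4·5 = 30 + 20 = 50°C.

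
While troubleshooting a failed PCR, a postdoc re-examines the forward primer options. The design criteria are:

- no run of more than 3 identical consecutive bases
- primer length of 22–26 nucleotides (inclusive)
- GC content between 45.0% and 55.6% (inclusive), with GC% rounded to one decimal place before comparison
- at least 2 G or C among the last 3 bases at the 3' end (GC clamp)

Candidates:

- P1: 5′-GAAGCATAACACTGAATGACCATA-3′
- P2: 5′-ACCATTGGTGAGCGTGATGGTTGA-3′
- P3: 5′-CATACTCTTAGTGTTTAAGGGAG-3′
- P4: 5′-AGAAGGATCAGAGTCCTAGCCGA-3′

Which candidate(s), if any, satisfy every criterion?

P1 (24 nt, A=11 T=4 G=4 C=5): longest run = 2 ✓; length 24 ✓; GC 9/24 = 37.5%, outside 45.0–55.6% ✗; 3' end ATA has 0 G/C, need ≥2 ✗ — fails.
P2 (24 nt, A=5 T=7 G=9 C=3): longest run = 2 ✓; length 24 ✓; GC 12/24 = 50.0% ✓; 3' end TGA has 1 G/C, need ≥2 ✗ — fails.
P3 (23 nt, A=6 T=8 G=6 C=3): longest run = 3 ✓; length 23 ✓; GC 9/23 = 39.1%, outside 45.0–55.6% ✗; 3' end GAG has 2 G/C ✓ — fails.
P4 (23 nt, A=8 T=3 G=7 C=5): longest run = 2 ✓; length 23 ✓; GC 12/23 = 52.2% ✓; 3' end CGA has 2 G/C ✓ — passes.

P4 only.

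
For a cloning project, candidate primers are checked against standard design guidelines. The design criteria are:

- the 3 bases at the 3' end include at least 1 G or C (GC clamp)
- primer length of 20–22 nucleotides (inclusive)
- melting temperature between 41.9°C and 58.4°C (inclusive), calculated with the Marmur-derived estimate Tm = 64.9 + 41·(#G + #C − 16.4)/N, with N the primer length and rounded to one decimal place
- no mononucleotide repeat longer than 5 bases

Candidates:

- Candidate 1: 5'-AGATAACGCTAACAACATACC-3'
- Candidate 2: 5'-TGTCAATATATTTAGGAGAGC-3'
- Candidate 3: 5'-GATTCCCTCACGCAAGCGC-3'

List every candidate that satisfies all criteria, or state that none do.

Candidate 1 (21 nt, A=10 T=3 G=2 C=6): 3' end ACC has 2 G/C ✓; length 21 ✓; Tm = 64.9 + 41·(8 − 16.4)/21 = 48.5°C ✓; longest run = 2 ✓ — passes.
Candidate 2 (21 nt, A=7 T=7 G=5 C=2): 3' end AGC has 2 G/C ✓; length 21 ✓; Tm = 64.9 + 41·(7 − 16.4)/21 = 46.5°C ✓; longest run = 3 ✓ — passes.
Candidate 3 (19 nt, A=4 T=3 G=4 C=8): 3' end CGC has 3 G/C ✓; length 19, outside 20–22 ✗; Tm = 64.9 + 41·(12 − 16.4)/19 = 55.4°C ✓; longest run = 3 ✓ — fails.

Candidate 1 and Candidate 2.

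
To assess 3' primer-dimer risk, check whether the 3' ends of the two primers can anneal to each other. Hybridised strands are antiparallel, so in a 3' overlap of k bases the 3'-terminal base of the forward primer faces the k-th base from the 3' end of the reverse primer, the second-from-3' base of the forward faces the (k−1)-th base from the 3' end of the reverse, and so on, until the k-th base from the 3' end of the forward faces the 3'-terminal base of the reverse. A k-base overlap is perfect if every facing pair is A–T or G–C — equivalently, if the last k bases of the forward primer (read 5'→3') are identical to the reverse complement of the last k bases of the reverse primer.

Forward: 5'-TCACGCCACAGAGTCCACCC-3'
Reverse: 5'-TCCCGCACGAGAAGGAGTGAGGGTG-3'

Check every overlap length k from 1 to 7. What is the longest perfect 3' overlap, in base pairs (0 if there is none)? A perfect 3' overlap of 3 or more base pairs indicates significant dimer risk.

Last 7 bases (5'→3') — forward …TCCACCC, reverse …GAGGGTG.
Reverse complement of the reverse primer's last 7 bases: CACCCTC; its first k bases are the reverse complement of the reverse primer's last k bases, so a perfect k-base overlap needs the forward primer's last k bases to equal them.
Comparing (forward last k vs required): k=1: C vs C ✓; k=2: CC vs CA ✗; k=3: CCC vs CAC ✗; k=4: ACCC vs CACC ✗; k=5: CACCC vs CACCC ✓; k=6: CCACCC vs CACCCT ✗; k=7: TCCACCC vs CACCCTC ✗.
Perfect overlaps at k = 1, 5; the largest is 5.

Longest perfect overlap: 5 complementary base pairs; significant dimer risk (threshold 3).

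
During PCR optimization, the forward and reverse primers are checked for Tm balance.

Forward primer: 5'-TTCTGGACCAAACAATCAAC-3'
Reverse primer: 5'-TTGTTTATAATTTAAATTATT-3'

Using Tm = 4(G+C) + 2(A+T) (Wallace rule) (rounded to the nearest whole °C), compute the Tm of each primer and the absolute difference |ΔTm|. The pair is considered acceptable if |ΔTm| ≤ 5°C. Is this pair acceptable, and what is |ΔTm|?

|ΔTm| = 12°C; the pair is not acceptable.

Forward: A=8 T=4 G=2 C=6 → Tm = 2·12 + 4·8 = 56°C.
Reverse: A=7 T=13 G=1 C=0 → Tm = 2·20 + 4·1 = 44°C.
|ΔTm| = |56 − 44| = 12°C, > 5°C.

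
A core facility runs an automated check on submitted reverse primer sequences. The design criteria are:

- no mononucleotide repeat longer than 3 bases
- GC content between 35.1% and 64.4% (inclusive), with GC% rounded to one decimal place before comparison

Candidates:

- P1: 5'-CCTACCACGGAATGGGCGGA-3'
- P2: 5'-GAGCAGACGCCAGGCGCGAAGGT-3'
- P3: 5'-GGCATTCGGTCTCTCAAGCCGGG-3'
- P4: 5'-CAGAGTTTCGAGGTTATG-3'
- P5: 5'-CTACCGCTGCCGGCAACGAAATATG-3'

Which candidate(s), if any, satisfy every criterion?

P1 (20 nt, A=5 T=2 G=7 C=6): longest run = 3 ✓; GC 13/20 = 65.0%, outside 35.1–64.4% ✗ — fails.
P2 (23 nt, A=6 T=1 G=10 C=6): longest run = 2 ✓; GC 16/23 = 69.6%, outside 35.1–64.4% ✗ — fails.
P3 (23 nt, A=3 T=5 G=8 C=7): longest run = 3 ✓; GC 15/23 = 65.2%, outside 35.1–64.4% ✗ — fails.
P4 (18 nt, A=4 T=6 G=6 C=2): longest run = 3 ✓; GC 8/18 = 44.4% ✓ — passes.
P5 (25 nt, A=7 T=4 G=6 C=8): longest run = 3 ✓; GC 14/25 = 56.0% ✓ — passes.

P4 and P5.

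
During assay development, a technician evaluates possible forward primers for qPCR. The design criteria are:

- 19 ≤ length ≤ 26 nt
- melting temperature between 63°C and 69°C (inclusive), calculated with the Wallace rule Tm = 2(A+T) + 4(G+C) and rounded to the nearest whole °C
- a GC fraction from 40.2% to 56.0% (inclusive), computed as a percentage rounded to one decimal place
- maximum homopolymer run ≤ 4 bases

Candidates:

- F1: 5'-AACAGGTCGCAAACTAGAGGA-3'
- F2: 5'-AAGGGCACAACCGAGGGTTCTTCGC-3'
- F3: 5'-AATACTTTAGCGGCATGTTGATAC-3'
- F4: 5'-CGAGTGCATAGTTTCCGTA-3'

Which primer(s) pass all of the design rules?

None of the candidates satisfy all criteria.

F1 (21 nt, A=9 T=2 G=6 C=4): length 21 ✓; Tm = 2·11 + 4·10 = 62°C, outside 63–69°C ✗; GC 10/21 = 47.6% ✓; longest run = 3 ✓ — fails.
F2 (25 nt, A=6 T=4 G=8 C=7): length 25 ✓; Tm = 2·10 + 4·15 = 80°C, outside 63–69°C ✗; GC 15/25 = 60.0%, outside 40.2–56.0% ✗; longest run = 3 ✓ — fails.
F3 (24 nt, A=7 T=8 G=5 C=4): length 24 ✓; Tm = 2·15 + 4·9 = 66°C ✓; GC 9/24 = 37.5%, outside 40.2–56.0% ✗; longest run = 3 ✓ — fails.
F4 (19 nt, A=4 T=6 G=5 C=4): length 19 ✓; Tm = 2·10 + 4·9 = 56°C, outside 63–69°C ✗; GC 9/19 = 47.4% ✓; longest run = 3 ✓ — fails.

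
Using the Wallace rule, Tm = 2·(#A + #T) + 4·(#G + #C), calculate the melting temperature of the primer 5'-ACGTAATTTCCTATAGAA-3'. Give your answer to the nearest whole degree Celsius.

Base counts: A=7, T=6, G=2, C=3 (length 18).
Tm = 2·(7+6) + 4·(2+3) = 2·13 + 4·5 = 26 + 20 = 46°C.

46°C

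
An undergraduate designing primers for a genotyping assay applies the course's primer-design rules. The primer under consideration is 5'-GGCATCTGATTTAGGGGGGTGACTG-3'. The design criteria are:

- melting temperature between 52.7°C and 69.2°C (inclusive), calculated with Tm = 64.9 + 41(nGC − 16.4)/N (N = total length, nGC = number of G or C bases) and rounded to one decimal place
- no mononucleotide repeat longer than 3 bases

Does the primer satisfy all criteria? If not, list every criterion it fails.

Base counts: A=4, T=7, G=11, C=3 (length 25).
Tm: Tm = 64.9 + 41·(14 − 16.4)/25 = 61.0°C ✓
homopolymer run: longest run = 6, exceeds 3 ✗

Fails: homopolymer run.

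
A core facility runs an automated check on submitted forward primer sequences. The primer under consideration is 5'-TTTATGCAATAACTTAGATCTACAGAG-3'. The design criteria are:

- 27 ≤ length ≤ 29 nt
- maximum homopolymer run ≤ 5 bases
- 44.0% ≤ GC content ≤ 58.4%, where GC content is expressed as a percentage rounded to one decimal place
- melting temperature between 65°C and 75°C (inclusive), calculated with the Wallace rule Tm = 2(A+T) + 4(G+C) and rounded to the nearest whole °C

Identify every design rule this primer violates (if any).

Base counts: A=10, T=9, G=4, C=4 (length 27).
length: length 27 ✓
homopolymer run: longest run = 3 ✓
GC content: GC 8/27 = 29.6%, outside 44.0–58.4% ✗
Tm: Tm = 2·19 + 4·8 = 70°C ✓

Fails: GC content.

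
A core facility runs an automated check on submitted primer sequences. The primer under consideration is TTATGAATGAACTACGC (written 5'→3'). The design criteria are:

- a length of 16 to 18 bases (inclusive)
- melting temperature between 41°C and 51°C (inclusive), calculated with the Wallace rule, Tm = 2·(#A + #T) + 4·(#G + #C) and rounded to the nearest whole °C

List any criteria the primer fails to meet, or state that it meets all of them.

Meets all criteria.

Base counts: A=6, T=5, G=3, C=3 (length 17).
length: length 17 ✓
Tm: Tm = 2·11 + 4·6 = 46°C ✓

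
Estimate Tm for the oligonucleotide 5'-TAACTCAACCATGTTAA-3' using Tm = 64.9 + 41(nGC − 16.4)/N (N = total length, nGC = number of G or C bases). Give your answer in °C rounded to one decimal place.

37.4°C

Base counts: A=7, T=5, G=1, C=4; G+C = 5, N = 17.
Tm = 64.9 + 41·(5 − 16.4)/17 = 64.9 + -467.40/17 = 37.4°C.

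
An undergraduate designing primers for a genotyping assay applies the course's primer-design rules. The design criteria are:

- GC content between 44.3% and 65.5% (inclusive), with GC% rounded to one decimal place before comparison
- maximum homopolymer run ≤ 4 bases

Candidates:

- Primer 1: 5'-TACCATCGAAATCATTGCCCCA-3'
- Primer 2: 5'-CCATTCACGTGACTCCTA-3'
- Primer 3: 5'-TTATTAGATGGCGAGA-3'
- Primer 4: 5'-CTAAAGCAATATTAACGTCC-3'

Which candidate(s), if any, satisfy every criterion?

Primer 1 (22 nt, A=7 T=5 G=2 C=8): GC 10/22 = 45.5% ✓; longest run = 4 ✓ — passes.
Primer 2 (18 nt, A=4 T=5 G=2 C=7): GC 9/18 = 50.0% ✓; longest run = 2 ✓ — passes.
Primer 3 (16 nt, A=5 T=5 G=5 C=1): GC 6/16 = 37.5%, outside 44.3–65.5% ✗; longest run = 2 ✓ — fails.
Primer 4 (20 nt, A=8 T=5 G=2 C=5): GC 7/20 = 35.0%, outside 44.3–65.5% ✗; longest run = 3 ✓ — fails.

Primer 1 and Primer 2.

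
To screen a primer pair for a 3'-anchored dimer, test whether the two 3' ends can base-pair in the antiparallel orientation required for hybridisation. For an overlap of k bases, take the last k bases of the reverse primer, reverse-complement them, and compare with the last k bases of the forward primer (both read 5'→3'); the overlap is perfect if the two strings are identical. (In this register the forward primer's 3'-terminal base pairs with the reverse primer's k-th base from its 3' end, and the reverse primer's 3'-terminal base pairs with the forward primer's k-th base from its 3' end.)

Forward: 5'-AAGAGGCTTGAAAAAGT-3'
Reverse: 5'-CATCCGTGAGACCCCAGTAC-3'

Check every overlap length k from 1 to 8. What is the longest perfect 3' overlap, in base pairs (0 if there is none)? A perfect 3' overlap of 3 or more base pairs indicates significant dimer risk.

Longest perfect overlap: 2 complementary base pairs; below the dimer-risk threshold (threshold 3).

Last 8 bases (5'→3') — forward …GAAAAAGT, reverse …CCCAGTAC.
Reverse complement of the reverse primer's last 8 bases: GTACTGGG; its first k bases are the reverse complement of the reverse primer's last k bases, so a perfect k-base overlap needs the forward primer's last k bases to equal them.
Comparing (forward last k vs required): k=1: T vs G ✗; k=2: GT vs GT ✓; k=3: AGT vs GTA ✗; k=4: AAGT vs GTAC ✗; k=5: AAAGT vs GTACT ✗; k=6: AAAAGT vs GTACTG ✗; k=7: AAAAAGT vs GTACTGG ✗; k=8: GAAAAAGT vs GTACTGGG ✗.
Only k = 2 is perfect, so the longest perfect 3' overlap is 2.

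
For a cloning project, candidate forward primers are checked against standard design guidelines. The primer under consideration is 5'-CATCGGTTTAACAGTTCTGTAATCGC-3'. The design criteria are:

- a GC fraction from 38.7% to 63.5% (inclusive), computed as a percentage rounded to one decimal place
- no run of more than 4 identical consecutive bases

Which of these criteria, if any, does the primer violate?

Meets all criteria.

Base counts: A=6, T=9, G=5, C=6 (length 26).
GC content: GC 11/26 = 42.3% ✓
homopolymer run: longest run = 3 ✓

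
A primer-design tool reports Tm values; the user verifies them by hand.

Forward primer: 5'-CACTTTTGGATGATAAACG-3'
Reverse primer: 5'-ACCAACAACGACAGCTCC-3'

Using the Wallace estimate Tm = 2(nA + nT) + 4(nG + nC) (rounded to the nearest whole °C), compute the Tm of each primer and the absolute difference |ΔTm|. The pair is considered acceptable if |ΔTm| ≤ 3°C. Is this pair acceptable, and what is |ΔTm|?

|ΔTm| = 4°C; the pair is not acceptable.

Forward: A=6 T=6 G=4 C=3 → Tm = 2·12 + 4·7 = 52°C.
Reverse: A=7 T=1 G=2 C=8 → Tm = 2·8 + 4·10 = 56°C.
|ΔTm| = |52 − 56| = 4°C, > 3°C.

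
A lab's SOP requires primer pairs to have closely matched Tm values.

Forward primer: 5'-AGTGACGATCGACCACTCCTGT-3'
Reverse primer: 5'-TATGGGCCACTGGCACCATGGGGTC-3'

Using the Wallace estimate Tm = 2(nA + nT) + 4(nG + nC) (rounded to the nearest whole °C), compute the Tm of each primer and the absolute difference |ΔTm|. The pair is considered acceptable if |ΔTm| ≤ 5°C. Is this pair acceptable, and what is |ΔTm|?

|ΔTm| = 14°C; the pair is not acceptable.

Forward: A=5 T=5 G=5 C=7 → Tm = 2·10 + 4·12 = 68°C.
Reverse: A=4 T=5 G=9 C=7 → Tm = 2·9 + 4·16 = 82°C.
|ΔTm| = |68 − 82| = 14°C, > 5°C.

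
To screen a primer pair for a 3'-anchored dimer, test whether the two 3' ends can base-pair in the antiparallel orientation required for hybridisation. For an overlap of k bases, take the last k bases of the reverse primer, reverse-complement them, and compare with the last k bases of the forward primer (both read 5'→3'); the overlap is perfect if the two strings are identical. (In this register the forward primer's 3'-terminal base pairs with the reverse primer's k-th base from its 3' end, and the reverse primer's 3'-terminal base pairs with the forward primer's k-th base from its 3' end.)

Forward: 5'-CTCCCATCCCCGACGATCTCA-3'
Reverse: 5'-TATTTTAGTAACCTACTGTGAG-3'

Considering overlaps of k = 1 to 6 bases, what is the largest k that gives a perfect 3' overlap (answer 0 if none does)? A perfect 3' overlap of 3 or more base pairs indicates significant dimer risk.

Last 6 bases (5'→3') — forward …ATCTCA, reverse …TGTGAG.
Reverse complement of the reverse primer's last 6 bases: CTCACA; its first k bases are the reverse complement of the reverse primer's last k bases, so a perfect k-base overlap needs the forward primer's last k bases to equal them.
Comparing (forward last k vs required): k=1: A vs C ✗; k=2: CA vs CT ✗; k=3: TCA vs CTC ✗; k=4: CTCA vs CTCA ✓; k=5: TCTCA vs CTCAC ✗; k=6: ATCTCA vs CTCACA ✗.
Only k = 4 is perfect, so the longest perfect 3' overlap is 4.

Longest perfect overlap: 4 complementary base pairs; significant dimer risk (threshold 3).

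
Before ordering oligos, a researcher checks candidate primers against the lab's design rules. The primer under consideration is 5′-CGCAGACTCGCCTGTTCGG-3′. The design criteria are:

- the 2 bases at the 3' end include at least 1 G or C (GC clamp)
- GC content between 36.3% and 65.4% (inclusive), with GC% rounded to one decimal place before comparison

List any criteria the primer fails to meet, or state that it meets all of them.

Fails: GC content.

Base counts: A=2, T=4, G=6, C=7 (length 19).
GC clamp: 3' end GG has 2 G/C ✓
GC content: GC 13/19 = 68.4%, outside 36.3–65.4% ✗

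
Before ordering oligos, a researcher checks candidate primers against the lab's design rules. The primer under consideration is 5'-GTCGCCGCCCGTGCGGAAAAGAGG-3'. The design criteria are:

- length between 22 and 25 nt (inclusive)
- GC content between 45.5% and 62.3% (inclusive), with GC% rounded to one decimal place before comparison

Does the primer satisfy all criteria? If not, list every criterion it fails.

Fails: GC content.

Base counts: A=5, T=2, G=10, C=7 (length 24).
length: length 24 ✓
GC content: GC 17/24 = 70.8%, outside 45.5–62.3% ✗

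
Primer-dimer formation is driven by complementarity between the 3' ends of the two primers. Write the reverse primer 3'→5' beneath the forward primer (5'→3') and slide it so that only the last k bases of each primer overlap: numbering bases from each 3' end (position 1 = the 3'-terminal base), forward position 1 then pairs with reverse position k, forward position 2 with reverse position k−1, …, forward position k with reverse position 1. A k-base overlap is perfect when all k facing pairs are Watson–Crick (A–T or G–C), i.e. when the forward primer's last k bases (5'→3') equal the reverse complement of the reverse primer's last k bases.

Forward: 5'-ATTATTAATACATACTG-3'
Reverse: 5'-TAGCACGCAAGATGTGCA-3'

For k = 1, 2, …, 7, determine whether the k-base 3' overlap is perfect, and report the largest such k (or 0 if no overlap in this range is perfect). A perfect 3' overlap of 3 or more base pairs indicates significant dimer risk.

Longest perfect overlap: 2 complementary base pairs; below the dimer-risk threshold (threshold 3).

Last 7 bases (5'→3') — forward …CATACTG, reverse …ATGTGCA.
Reverse complement of the reverse primer's last 7 bases: TGCACAT; its first k bases are the reverse complement of the reverse primer's last k bases, so a perfect k-base overlap needs the forward primer's last k bases to equal them.
Comparing (forward last k vs required): k=1: G vs T ✗; k=2: TG vs TG ✓; k=3: CTG vs TGC ✗; k=4: ACTG vs TGCA ✗; k=5: TACTG vs TGCAC ✗; k=6: ATACTG vs TGCACA ✗; k=7: CATACTG vs TGCACAT ✗.
Only k = 2 is perfect, so the longest perfect 3' overlap is 2.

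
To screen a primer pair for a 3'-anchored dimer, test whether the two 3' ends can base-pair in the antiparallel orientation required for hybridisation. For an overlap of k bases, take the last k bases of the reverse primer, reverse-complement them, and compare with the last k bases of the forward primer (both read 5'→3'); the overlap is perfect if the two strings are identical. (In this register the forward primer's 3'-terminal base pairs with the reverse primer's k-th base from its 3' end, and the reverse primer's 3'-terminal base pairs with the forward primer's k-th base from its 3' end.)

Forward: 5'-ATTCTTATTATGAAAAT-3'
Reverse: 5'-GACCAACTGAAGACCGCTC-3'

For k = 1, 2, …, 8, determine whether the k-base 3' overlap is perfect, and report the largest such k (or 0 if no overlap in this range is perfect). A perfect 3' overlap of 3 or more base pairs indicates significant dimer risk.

Longest perfect overlap: 0 complementary base pairs; below the dimer-risk threshold (threshold 3).

Last 8 bases (5'→3') — forward …ATGAAAAT, reverse …GACCGCTC.
Reverse complement of the reverse primer's last 8 bases: GAGCGGTC; its first k bases are the reverse complement of the reverse primer's last k bases, so a perfect k-base overlap needs the forward primer's last k bases to equal them.
Comparing (forward last k vs required): k=1: T vs G ✗; k=2: AT vs GA ✗; k=3: AAT vs GAG ✗; k=4: AAAT vs GAGC ✗; k=5: AAAAT vs GAGCG ✗; k=6: GAAAAT vs GAGCGG ✗; k=7: TGAAAAT vs GAGCGGT ✗; k=8: ATGAAAAT vs GAGCGGTC ✗.
No overlap length from 1 to 8 is perfect, so the longest perfect 3' overlap is 0.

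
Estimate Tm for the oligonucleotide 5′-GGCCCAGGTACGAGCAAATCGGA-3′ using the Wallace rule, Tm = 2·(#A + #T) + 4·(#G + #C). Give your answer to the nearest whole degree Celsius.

Base counts: A=7, T=2, G=8, C=6 (length 23).
Tm = 2·(7+2) + 4·(8+6) = 2·9 + 4·14 = 18 + 56 = 74°C.

74°C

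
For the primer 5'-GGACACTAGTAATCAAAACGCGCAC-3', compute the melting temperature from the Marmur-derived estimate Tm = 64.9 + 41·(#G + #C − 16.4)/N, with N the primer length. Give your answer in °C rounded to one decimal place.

Base counts: A=10, T=3, G=5, C=7; G+C = 12, N = 25.
Tm = 64.9 + 41·(12 − 16.4)/25 = 64.9 + -180.40/25 = 57.7°C.

57.7°C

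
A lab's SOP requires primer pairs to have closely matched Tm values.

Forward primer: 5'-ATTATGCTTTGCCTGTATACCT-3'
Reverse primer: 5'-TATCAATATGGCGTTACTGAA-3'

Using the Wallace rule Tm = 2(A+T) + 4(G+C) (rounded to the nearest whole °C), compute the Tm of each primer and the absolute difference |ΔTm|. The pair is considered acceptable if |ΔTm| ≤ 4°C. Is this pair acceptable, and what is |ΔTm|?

|ΔTm| = 4°C; the pair is acceptable.

Forward: A=4 T=10 G=3 C=5 → Tm = 2·14 + 4·8 = 60°C.
Reverse: A=7 T=7 G=4 C=3 → Tm = 2·14 + 4·7 = 56°C.
|ΔTm| = |60 − 56| = 4°C, ≤ 4°C.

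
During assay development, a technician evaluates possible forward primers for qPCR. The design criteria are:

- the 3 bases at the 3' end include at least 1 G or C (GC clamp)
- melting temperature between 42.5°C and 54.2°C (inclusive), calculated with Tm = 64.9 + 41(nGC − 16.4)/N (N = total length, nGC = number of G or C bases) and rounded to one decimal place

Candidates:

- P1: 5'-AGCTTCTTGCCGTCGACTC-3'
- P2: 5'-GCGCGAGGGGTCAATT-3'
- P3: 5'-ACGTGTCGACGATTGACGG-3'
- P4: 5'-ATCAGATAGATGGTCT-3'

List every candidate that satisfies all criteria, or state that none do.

P1 (19 nt, A=2 T=6 G=4 C=7): 3' end CTC has 2 G/C ✓; Tm = 64.9 + 41·(11 − 16.4)/19 = 53.2°C ✓ — passes.
P2 (16 nt, A=3 T=3 G=7 C=3): 3' end ATT has 0 G/C, need ≥1 ✗; Tm = 64.9 + 41·(10 − 16.4)/16 = 48.5°C ✓ — fails.
P3 (19 nt, A=4 T=4 G=7 C=4): 3' end CGG has 3 G/C ✓; Tm = 64.9 + 41·(11 − 16.4)/19 = 53.2°C ✓ — passes.
P4 (16 nt, A=5 T=5 G=4 C=2): 3' end TCT has 1 G/C ✓; Tm = 64.9 + 41·(6 − 16.4)/16 = 38.3°C, outside 42.5–54.2°C ✗ — fails.

P1 and P3.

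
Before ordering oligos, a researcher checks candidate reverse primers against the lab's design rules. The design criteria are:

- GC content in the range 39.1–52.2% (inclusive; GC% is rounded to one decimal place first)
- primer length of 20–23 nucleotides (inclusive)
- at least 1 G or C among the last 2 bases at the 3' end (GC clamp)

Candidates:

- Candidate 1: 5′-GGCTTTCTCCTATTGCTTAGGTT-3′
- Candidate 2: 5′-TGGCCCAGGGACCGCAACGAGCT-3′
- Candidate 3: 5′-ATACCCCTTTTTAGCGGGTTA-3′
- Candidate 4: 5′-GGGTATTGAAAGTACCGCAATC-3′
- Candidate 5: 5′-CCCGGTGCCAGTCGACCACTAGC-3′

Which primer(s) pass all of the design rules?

Candidate 4 only.

Candidate 1 (23 nt, A=2 T=11 G=5 C=5): GC 10/23 = 43.5% ✓; length 23 ✓; 3' end TT has 0 G/C, need ≥1 ✗ — fails.
Candidate 2 (23 nt, A=5 T=2 G=8 C=8): GC 16/23 = 69.6%, outside 39.1–52.2% ✗; length 23 ✓; 3' end CT has 1 G/C ✓ — fails.
Candidate 3 (21 nt, A=4 T=8 G=4 C=5): GC 9/21 = 42.9% ✓; length 21 ✓; 3' end TA has 0 G/C, need ≥1 ✗ — fails.
Candidate 4 (22 nt, A=7 T=5 G=6 C=4): GC 10/22 = 45.5% ✓; length 22 ✓; 3' end TC has 1 G/C ✓ — passes.
Candidate 5 (23 nt, A=4 T=3 G=6 C=10): GC 16/23 = 69.6%, outside 39.1–52.2% ✗; length 23 ✓; 3' end GC has 2 G/C ✓ — fails.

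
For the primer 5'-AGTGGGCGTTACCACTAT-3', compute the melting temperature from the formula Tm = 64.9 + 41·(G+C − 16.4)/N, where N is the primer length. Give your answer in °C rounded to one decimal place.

Base counts: A=4, T=5, G=5, C=4; G+C = 9, N = 18.
Tm = 64.9 + 41·(9 − 16.4)/18 = 64.9 + -303.40/18 = 48.0°C.

48.0°C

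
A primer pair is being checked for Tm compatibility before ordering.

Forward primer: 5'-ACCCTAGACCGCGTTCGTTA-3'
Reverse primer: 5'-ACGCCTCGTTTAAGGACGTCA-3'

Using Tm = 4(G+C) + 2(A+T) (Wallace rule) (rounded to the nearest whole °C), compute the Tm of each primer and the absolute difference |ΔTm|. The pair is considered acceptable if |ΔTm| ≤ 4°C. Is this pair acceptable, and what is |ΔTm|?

|ΔTm| = 2°C; the pair is acceptable.

Forward: A=4 T=5 G=4 C=7 → Tm = 2·9 + 4·11 = 62°C.
Reverse: A=5 T=5 G=5 C=6 → Tm = 2·10 + 4·11 = 64°C.
|ΔTm| = |62 − 64| = 2°C, ≤ 4°C.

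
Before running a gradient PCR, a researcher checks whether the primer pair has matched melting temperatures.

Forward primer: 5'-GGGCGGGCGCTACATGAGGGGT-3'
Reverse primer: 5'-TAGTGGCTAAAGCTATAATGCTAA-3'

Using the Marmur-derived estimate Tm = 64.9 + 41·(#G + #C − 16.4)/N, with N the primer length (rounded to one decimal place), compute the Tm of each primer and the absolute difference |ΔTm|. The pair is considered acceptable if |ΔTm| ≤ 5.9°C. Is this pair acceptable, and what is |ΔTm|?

Forward: G+C = 16, N = 22 → Tm = 64.9 + 41·(16 − 16.4)/22 = 64.2°C.
Reverse: G+C = 8, N = 24 → Tm = 64.9 + 41·(8 − 16.4)/24 = 50.6°C.
|ΔTm| = |64.2 − 50.6| = 13.6°C, > 5.9°C.

|ΔTm| = 13.6°C; the pair is not acceptable.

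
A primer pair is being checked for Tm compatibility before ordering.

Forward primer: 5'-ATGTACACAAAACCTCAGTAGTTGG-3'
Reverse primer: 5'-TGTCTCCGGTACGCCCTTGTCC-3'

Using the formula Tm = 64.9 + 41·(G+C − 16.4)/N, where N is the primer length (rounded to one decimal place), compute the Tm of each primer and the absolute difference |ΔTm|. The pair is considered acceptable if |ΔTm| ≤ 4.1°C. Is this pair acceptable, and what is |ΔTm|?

|ΔTm| = 6.0°C; the pair is not acceptable.

Forward: G+C = 10, N = 25 → Tm = 64.9 + 41·(10 − 16.4)/25 = 54.4°C.
Reverse: G+C = 14, N = 22 → Tm = 64.9 + 41·(14 − 16.4)/22 = 60.4°C.
|ΔTm| = |54.4 − 60.4| = 6.0°C, > 4.1°C.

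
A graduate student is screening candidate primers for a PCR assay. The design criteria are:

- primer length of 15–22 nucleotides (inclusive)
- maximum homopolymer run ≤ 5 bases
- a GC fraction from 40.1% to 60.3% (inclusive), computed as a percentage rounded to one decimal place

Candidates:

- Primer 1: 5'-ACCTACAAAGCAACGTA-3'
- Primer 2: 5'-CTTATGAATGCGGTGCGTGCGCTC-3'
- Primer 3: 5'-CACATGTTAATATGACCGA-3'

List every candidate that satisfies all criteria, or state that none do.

Primer 1 (17 nt, A=8 T=2 G=2 C=5): length 17 ✓; longest run = 3 ✓; GC 7/17 = 41.2% ✓ — passes.
Primer 2 (24 nt, A=3 T=7 G=8 C=6): length 24, outside 15–22 ✗; longest run = 2 ✓; GC 14/24 = 58.3% ✓ — fails.
Primer 3 (19 nt, A=7 T=5 G=3 C=4): length 19 ✓; longest run = 2 ✓; GC 7/19 = 36.8%, outside 40.1–60.3% ✗ — fails.

Primer 1 only.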